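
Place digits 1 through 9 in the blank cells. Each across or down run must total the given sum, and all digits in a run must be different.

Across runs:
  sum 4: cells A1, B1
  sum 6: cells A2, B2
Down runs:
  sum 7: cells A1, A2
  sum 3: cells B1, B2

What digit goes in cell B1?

4 in 2 cells must be {1,3}; 3 in 2 cells must be {1,2}.
The 4 across and the 3 down share only 1, so B1 = 1.
B2 = 3 − 1 = 2 completes the 3 down.
A1 = 4 − 1 = 3 completes the 4 across.
A2 = 6 − 2 = 4 completes the 6 across.

1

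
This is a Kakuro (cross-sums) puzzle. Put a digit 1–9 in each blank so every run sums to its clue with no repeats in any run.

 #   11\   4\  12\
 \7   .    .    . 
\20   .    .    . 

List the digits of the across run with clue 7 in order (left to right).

2, 1, 4

7 in 3 cells must be {1,2,4}; 4 in 2 cells must be {1,3}.
The 7 across and the 4 down share only 1, so R1C2 = 1.
Given what's placed, R1C3 must be 4 to fit the 7 across and 12 down.
R2C2 = 4 − 1 = 3 completes the 4 down.
R2C3 = 12 − 4 = 8 completes the 12 down.
R1C1 = 7 − 5 = 2 completes the 7 across.
R2C1 = 20 − 11 = 9 completes the 20 across.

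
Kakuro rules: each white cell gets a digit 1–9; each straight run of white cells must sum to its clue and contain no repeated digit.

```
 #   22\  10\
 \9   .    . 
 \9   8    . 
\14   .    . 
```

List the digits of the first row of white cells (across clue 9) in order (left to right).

Given what's placed, R1C1 must be 5 to fit the 9 across and 22 down.
R1C2 = 9 − 5 = 4 completes the 9 across.
R2C2 = 9 − 8 = 1 completes the 9 across.
R3C1 = 22 − 13 = 9 completes the 22 down.
R3C2 = 14 − 9 = 5 completes the 14 across.

5, 4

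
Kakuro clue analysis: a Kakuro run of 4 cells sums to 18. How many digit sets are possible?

4 distinct digits from 1–9 sum between 10 and 30.

11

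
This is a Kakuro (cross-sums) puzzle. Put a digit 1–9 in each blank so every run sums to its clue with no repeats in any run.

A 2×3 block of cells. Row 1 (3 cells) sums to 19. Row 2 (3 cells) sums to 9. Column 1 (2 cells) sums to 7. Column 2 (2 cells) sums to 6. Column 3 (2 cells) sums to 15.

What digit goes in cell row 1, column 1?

The 9 across and the 15 down share only 6, so (2,3) = 6.
(1,3) = 15 − 6 = 9 completes the 15 down.
Nothing is forced directly, so branch on (1,2), whose candidates are 2 or 4. If (1,2) = 2: then (1,1) would have to be in {8} for the 19 across but in {1,2,3,4,5,6} for the 7 down — contradiction. So (1,2) = 4.
(1,1) = 19 − 13 = 6 completes the 19 across.
(2,1) = 7 − 6 = 1 completes the 7 down.
(2,2) = 9 − 7 = 2 completes the 9 across.

6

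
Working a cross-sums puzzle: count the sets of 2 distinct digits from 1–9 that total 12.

3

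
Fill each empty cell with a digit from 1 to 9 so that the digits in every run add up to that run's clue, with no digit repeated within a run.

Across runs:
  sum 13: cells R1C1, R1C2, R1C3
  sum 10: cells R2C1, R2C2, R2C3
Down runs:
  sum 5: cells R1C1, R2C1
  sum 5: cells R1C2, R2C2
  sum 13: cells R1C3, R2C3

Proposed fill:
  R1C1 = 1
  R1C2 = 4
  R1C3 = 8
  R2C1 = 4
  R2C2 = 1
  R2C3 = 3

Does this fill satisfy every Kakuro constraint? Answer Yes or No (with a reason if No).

No — the down run R1C3–R2C3 sums to 11, not 13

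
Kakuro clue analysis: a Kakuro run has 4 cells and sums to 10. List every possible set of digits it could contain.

{1,2,3,4}

4 distinct digits from 1–9 sum between 10 and 30.
Only one set works: {1,2,3,4}.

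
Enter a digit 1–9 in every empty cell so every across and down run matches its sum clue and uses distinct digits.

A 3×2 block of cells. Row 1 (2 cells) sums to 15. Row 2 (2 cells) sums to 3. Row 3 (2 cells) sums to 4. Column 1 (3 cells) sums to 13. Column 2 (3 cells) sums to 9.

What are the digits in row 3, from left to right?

3 1

3 in 2 cells must be {1,2}; 4 in 2 cells must be {1,3}.
The 15 across and the 9 down share only 6, so (1,2) = 6.
Given what's placed, (3,2) must be 1 to fit the 4 across and 9 down.
(1,1) = 15 − 6 = 9 completes the 15 across.
(2,1) = 1: the only remaining digit allowed by both the 3 across and the 13 down.
(2,2) = 3 − 1 = 2 completes the 3 across.
(3,1) = 4 − 1 = 3 completes the 4 across.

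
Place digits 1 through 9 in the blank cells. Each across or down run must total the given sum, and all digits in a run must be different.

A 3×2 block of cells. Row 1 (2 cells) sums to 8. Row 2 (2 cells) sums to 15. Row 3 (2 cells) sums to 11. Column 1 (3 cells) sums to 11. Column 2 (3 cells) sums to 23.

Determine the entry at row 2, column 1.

6

23 in 3 cells must be {6,8,9}.
The 8 across and the 23 down share only 6, so (1,2) = 6.
(1,1) = 8 − 6 = 2 completes the 8 across.
Nothing is forced directly, so branch on (2,1), whose candidates are 6 or 8. If (2,1) = 8: then (2,2) would have to be in {7} for the 15 across but in {8,9} for the 23 down — contradiction. So (2,1) = 6.
(2,2) = 15 − 6 = 9 completes the 15 across.
(3,1) = 11 − 8 = 3 completes the 11 down.
(3,2) = 11 − 3 = 8 completes the 11 across.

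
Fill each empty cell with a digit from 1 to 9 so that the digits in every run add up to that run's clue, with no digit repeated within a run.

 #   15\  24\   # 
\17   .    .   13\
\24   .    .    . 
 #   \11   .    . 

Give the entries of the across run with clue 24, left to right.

7 8 9

17 in 2 cells must be {8,9}; 24 in 3 cells must be {7,8,9}.
Nothing is forced directly, so branch on R1C1, whose candidates are 8 or 9. If R1C1 = 9: that forces R1C2 = 8, after which R2C1 would have to be in {7,8,9} for the 24 across but in {6} for the 15 down — contradiction. So R1C1 = 8.
R1C2 = 17 − 8 = 9 completes the 17 across.
R2C1 = 15 − 8 = 7 completes the 15 down.
R2C2 = 8: the only remaining digit allowed by both the 24 across and the 24 down.
R2C3 = 24 − 15 = 9 completes the 24 across.
R3C2 = 24 − 17 = 7 completes the 24 down.
R3C3 = 11 − 7 = 4 completes the 11 across.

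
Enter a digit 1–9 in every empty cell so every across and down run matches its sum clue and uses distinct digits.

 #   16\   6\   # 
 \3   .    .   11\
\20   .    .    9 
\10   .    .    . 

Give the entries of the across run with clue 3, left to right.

1 2

3 in 2 cells must be {1,2}; 6 in 3 cells must be {1,2,3}.
R2C2 = 3: the only remaining digit allowed by both the 20 across and the 6 down.
R3C3 = 11 − 9 = 2 completes the 11 down.
R2C1 = 20 − 12 = 8 completes the 20 across.
Given what's placed, R3C2 must be 1 to fit the 10 across and 6 down.
R1C2 = 6 − 4 = 2 completes the 6 down.
R3C1 = 10 − 3 = 7 completes the 10 across.
R1C1 = 3 − 2 = 1 completes the 3 across.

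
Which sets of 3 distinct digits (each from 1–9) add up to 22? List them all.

{5,8,9}; {6,7,9}

3 distinct digits from 1–9 sum between 6 and 24.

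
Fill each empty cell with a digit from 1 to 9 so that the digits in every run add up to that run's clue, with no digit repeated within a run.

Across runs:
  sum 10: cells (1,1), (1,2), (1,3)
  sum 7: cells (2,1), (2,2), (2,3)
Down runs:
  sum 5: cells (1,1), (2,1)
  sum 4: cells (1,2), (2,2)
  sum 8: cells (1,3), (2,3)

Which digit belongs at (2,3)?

7 in 3 cells must be {1,2,4}; 4 in 2 cells must be {1,3}.
The 7 across and the 4 down share only 1, so (2,2) = 1.
Given what's placed, (2,3) must be 2 to fit the 7 across and 8 down.
(1,2) = 4 − 1 = 3 completes the 4 down.
(1,3) = 8 − 2 = 6 completes the 8 down.
(2,1) = 7 − 3 = 4 completes the 7 across.
(1,1) = 10 − 9 = 1 completes the 10 across.

2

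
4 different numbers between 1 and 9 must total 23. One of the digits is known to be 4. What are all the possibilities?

{2,4,8,9}; {3,4,7,9}; {4,5,6,8}

4 distinct digits from 1–9 sum between 10 and 30.
Keeping only sets containing 4.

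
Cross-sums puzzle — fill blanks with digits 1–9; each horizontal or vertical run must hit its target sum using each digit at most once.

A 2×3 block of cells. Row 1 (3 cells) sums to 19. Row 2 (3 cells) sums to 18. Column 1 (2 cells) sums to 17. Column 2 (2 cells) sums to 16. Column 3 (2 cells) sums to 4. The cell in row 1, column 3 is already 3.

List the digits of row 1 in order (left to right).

9 7 3

17 in 2 cells must be {8,9}; 16 in 2 cells must be {7,9}; 4 in 2 cells must be {1,3}.
(1,1) = 9: the only remaining digit allowed by both the 19 across and the 17 down.
(1,2) = 19 − 12 = 7 completes the 19 across.
(2,1) = 17 − 9 = 8 completes the 17 down.
(2,2) = 16 − 7 = 9 completes the 16 down.
(2,3) = 18 − 17 = 1 completes the 18 across.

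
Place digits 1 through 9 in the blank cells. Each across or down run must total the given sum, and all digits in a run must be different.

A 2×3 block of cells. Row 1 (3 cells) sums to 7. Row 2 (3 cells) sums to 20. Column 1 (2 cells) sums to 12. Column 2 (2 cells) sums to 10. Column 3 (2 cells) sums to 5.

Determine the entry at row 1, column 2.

7 in 3 cells must be {1,2,4}.
The 7 across and the 12 down share only 4, so (1,1) = 4.
(2,1) = 12 − 4 = 8 completes the 12 down.
Given what's placed, (2,3) must be 3 to fit the 20 across and 5 down.
(1,3) = 5 − 3 = 2 completes the 5 down.
(2,2) = 20 − 11 = 9 completes the 20 across.
(1,2) = 7 − 6 = 1 completes the 7 across.

1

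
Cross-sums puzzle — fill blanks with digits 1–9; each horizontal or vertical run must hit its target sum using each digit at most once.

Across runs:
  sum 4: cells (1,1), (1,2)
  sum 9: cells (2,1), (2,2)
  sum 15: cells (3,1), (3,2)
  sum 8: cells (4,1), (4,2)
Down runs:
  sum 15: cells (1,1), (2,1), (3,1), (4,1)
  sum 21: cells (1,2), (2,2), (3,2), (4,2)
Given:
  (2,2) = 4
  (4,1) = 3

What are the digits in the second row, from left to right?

5 4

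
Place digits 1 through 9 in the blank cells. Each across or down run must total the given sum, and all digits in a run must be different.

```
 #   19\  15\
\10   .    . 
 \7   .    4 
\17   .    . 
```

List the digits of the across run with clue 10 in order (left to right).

17 in 2 cells must be {8,9}.
R2C1 = 7 − 4 = 3 completes the 7 across.
Given what's placed, R3C1 must be 9 to fit the 17 across and 19 down.
R3C2 = 17 − 9 = 8 completes the 17 across.
R1C1 = 19 − 12 = 7 completes the 19 down.
R1C2 = 10 − 7 = 3 completes the 10 across.

7 3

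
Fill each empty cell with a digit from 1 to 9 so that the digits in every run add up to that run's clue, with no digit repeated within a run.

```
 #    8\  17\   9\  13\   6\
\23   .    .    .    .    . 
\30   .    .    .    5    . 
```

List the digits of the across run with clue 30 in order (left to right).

7, 8, 6, 5, 4

17 in 2 cells must be {8,9}.
R1C4 = 13 − 5 = 8 completes the 13 down.
R1C2 = 9: the only remaining digit allowed by both the 23 across and the 17 down.
R2C2 = 17 − 9 = 8 completes the 17 down.
Nothing is forced directly, so branch on R1C5, whose candidates are 1 or 2. If R1C5 = 1: then R2C5 would have to be in {1,2,4,6,7,9} for the 30 across but in {5} for the 6 down — contradiction. So R1C5 = 2.
R2C5 = 6 − 2 = 4 completes the 6 down.
No cell is forced outright now. R2C1 can only be 6 or 7 (the digits allowed by both its 30 across and its 8 down). If R2C1 = 6: then R1C1 would have to be in {1,3} for the 23 across but in {2} for the 8 down — contradiction. So R2C1 = 7.
R1C1 = 8 − 7 = 1 completes the 8 down.
R1C3 = 23 − 20 = 3 completes the 23 across.
R2C3 = 30 − 24 = 6 completes the 30 across.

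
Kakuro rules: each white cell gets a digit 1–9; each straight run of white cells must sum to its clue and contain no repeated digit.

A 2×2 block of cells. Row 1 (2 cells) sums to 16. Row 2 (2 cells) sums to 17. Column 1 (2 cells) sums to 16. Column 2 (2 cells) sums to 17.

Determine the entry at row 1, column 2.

16 in 2 cells must be {7,9}; 17 in 2 cells must be {8,9}.
The 16 across and the 17 down share only 9, so (1,2) = 9.
The 17 across and the 16 down share only 9, so (2,1) = 9.
(2,2) = 17 − 9 = 8 completes the 17 across.
(1,1) = 16 − 9 = 7 completes the 16 across.

9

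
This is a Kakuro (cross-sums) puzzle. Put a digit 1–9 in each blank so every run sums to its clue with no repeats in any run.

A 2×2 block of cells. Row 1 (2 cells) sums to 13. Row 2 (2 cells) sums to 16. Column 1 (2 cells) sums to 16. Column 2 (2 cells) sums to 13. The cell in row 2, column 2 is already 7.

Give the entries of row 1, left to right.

7 6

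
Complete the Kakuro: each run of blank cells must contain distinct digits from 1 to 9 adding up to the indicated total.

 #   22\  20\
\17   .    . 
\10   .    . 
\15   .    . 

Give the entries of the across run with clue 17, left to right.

9, 8

17 in 2 cells must be {8,9}.
Nothing is forced directly, so branch on R1C1, whose candidates are 8 or 9. If R1C1 = 8: that forces R1C2 = 9, R2C1 = 9, after which R2C2 would have to be in {1} for the 10 across but in {3,4,5,6,7,8} for the 20 down — contradiction. So R1C1 = 9.
R1C2 = 17 − 9 = 8 completes the 17 across.
Nothing is forced directly, so branch on R3C2, whose candidates are 7 or 9. If R3C2 = 7: then R2C2 would have to be in {1,2,3,4,6,7,8,9} for the 10 across but in {5} for the 20 down — contradiction. So R3C2 = 9.
R2C2 = 20 − 17 = 3 completes the 20 down.
R3C1 = 15 − 9 = 6 completes the 15 across.
R2C1 = 10 − 3 = 7 completes the 10 across.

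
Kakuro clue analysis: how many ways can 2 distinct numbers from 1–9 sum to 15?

2

2 distinct digits from 1–9 sum between 3 and 17.
Enumerating: {6,9}, {7,8}.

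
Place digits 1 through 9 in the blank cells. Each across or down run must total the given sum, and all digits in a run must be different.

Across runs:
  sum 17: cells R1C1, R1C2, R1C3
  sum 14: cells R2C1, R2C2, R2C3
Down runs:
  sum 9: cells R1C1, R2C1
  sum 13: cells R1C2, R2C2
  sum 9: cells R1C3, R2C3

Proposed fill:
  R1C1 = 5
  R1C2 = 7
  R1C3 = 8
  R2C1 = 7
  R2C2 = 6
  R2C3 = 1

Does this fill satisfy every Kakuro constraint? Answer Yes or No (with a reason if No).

No — the across run R1C1–R1C3 sums to 20, not 17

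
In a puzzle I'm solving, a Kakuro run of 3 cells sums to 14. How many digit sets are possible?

8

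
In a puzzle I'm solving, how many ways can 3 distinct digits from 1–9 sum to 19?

5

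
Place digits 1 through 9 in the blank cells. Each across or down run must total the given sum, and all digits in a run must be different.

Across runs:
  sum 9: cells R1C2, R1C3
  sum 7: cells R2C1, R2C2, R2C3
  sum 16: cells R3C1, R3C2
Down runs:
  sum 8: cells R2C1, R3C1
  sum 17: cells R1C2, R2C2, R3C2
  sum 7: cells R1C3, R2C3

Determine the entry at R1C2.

6

7 in 3 cells must be {1,2,4}; 16 in 2 cells must be {7,9}.
The 16 across and the 8 down share only 7, so R3C1 = 7.
R3C2 = 16 − 7 = 9 completes the 16 across.
R2C1 = 8 − 7 = 1 completes the 8 down.
R2C2 = 2: the only remaining digit allowed by both the 7 across and the 17 down.
R2C3 = 7 − 3 = 4 completes the 7 across.
R1C2 = 17 − 11 = 6 completes the 17 down.
R1C3 = 9 − 6 = 3 completes the 9 across.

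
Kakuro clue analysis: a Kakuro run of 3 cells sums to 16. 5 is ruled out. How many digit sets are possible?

5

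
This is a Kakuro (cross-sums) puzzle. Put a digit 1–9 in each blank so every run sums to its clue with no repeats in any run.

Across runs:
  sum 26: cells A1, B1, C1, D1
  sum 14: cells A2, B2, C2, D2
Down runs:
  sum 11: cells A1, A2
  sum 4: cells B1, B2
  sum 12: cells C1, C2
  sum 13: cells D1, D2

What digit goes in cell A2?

4 in 2 cells must be {1,3}.
Only 3 fits B1 under both its across sum 26 and down sum 4.
B2 = 4 − 3 = 1 completes the 4 down.
Nothing is forced directly, so branch on A1, whose candidates are 6 or 8 or 9. If A1 = 6: that forces A2 = 5, after which C2 would have to be in {2,6} for the 14 across but in {3,4,5,7,8,9} for the 12 down — contradiction. If A1 = 8: that forces C1 = 9, D1 = 6, A2 = 3, after which C2 would have to be in {2,4,6,8} for the 14 across but in {3} for the 12 down — contradiction. So A1 = 9.
C1 = 8: the only remaining digit allowed by both the 26 across and the 12 down.
D1 = 26 − 20 = 6 completes the 26 across.
A2 = 11 − 9 = 2 completes the 11 down.

2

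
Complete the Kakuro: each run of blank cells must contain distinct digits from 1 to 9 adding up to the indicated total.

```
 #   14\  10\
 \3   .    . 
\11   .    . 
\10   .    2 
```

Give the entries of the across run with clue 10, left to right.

3 in 2 cells must be {1,2}.
R1C2 = 1: the only remaining digit allowed by both the 3 across and the 10 down.
R2C2 = 10 − 3 = 7 completes the 10 down.
R3C1 = 10 − 2 = 8 completes the 10 across.
R1C1 = 3 − 1 = 2 completes the 3 across.
R2C1 = 11 − 7 = 4 completes the 11 across.

8 2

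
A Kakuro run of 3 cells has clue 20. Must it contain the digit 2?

No

Counterexample: {3,8,9} sums to 20 without using 2.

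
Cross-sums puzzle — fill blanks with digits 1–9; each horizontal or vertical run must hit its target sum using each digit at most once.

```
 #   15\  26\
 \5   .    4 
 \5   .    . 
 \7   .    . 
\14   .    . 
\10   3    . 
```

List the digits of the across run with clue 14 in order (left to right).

5 9

15 in 5 cells must be {1,2,3,4,5}.
R1C1 = 5 − 4 = 1 completes the 5 across.
Given what's placed, R4C1 must be 5 to fit the 14 across and 15 down.
R4C2 = 14 − 5 = 9 completes the 14 across.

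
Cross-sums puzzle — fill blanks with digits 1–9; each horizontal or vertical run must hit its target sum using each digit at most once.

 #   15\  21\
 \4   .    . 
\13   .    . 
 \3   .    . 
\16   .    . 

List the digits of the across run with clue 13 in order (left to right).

4 in 2 cells must be {1,3}; 3 in 2 cells must be {1,2}; 16 in 2 cells must be {7,9}.
Nothing is forced directly, so branch on R4C1, whose candidates are 7 or 9. If R4C1 = 9: then R2C1 would have to be in {4,5,6,7,8,9} for the 13 across but in {1,2,3} for the 15 down — contradiction. So R4C1 = 7.
R4C2 = 16 − 7 = 9 completes the 16 across.
Nothing is forced directly, so branch on R2C1, whose candidates are 4 or 5. If R2C1 = 4: then R2C2 would have to be in {9} for the 13 across but in {1,2,3,4,5,6,7,8} for the 21 down — contradiction. So R2C1 = 5.
R1C1 = 1: the only remaining digit allowed by both the 4 across and the 15 down.
R1C2 = 4 − 1 = 3 completes the 4 across.
R2C2 = 13 − 5 = 8 completes the 13 across.

5, 8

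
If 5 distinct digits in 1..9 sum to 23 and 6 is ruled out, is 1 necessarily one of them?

Counterexample: {2,3,4,5,9} sums to 23 under that restriction without using 1.

No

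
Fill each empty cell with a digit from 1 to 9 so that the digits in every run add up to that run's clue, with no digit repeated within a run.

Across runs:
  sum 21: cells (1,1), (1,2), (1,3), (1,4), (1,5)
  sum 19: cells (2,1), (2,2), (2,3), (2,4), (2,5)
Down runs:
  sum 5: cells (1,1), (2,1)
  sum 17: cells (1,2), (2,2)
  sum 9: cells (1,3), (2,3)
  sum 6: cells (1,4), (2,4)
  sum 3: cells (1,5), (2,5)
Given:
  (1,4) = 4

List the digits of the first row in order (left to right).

17 in 2 cells must be {8,9}; 3 in 2 cells must be {1,2}.
(2,4) = 6 − 4 = 2 completes the 6 down.
Given what's placed, (2,5) must be 1 to fit the 19 across and 3 down.
(1,5) = 3 − 1 = 2 completes the 3 down.
No cell is forced outright now. (1,1) can only be 1 or 3 (the digits allowed by both its 21 across and its 5 down). If (1,1) = 3: then (1,2) would have to be in {5,7} for the 21 across but in {8,9} for the 17 down — contradiction. So (1,1) = 1.
(2,1) = 5 − 1 = 4 completes the 5 down.
(2,2) = 9: the only remaining digit allowed by both the 19 across and the 17 down.
(2,3) = 19 − 16 = 3 completes the 19 across.
(1,2) = 17 − 9 = 8 completes the 17 down.
(1,3) = 21 − 15 = 6 completes the 21 across.

1, 8, 6, 4, 2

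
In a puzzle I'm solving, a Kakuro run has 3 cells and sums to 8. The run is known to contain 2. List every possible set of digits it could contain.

{1,2,5}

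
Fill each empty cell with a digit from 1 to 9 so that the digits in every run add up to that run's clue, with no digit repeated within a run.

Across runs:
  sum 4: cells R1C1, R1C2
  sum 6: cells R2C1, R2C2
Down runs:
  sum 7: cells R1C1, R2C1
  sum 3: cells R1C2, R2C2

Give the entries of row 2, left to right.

4 in 2 cells must be {1,3}; 3 in 2 cells must be {1,2}.
The 4 across and the 3 down share only 1, so R1C2 = 1.
R2C2 = 3 − 1 = 2 completes the 3 down.
R1C1 = 4 − 1 = 3 completes the 4 across.
R2C1 = 6 − 2 = 4 completes the 6 across.

4 2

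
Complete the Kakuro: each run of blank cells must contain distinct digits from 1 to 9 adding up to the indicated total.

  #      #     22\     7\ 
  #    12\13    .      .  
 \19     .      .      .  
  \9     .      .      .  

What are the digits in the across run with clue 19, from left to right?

9 8 2

7 in 3 cells must be {1,2,4}.
Only 4 fits R1C3 under both its across sum 13 and down sum 7.
Given what's placed, R2C3 must be 2 to fit the 19 across and 7 down.
R3C3 = 7 − 6 = 1 completes the 7 down.
R1C2 = 13 − 4 = 9 completes the 13 across.
R2C2 = 8: the only remaining digit allowed by both the 19 across and the 22 down.
R3C2 = 22 − 17 = 5 completes the 22 down.
R2C1 = 19 − 10 = 9 completes the 19 across.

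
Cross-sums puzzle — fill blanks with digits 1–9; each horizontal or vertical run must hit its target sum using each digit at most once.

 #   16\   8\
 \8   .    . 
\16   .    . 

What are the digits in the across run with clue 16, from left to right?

9 7

16 in 2 cells must be {7,9}.
The 8 across and the 16 down share only 7, so R1C1 = 7.
R1C2 = 8 − 7 = 1 completes the 8 across.
R2C1 = 16 − 7 = 9 completes the 16 down.
R2C2 = 16 − 9 = 7 completes the 16 across.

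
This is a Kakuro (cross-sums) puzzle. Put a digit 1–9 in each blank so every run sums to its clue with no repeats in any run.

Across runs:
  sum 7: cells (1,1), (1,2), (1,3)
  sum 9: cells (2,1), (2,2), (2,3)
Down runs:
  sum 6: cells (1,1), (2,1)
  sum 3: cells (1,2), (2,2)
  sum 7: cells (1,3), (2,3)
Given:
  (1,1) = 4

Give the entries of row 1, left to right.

7 in 3 cells must be {1,2,4}; 3 in 2 cells must be {1,2}.
(2,1) = 6 − 4 = 2 completes the 6 down.
(2,2) = 1: the only remaining digit allowed by both the 9 across and the 3 down.
(2,3) = 9 − 3 = 6 completes the 9 across.
(1,2) = 3 − 1 = 2 completes the 3 down.
(1,3) = 7 − 6 = 1 completes the 7 across.

4, 2, 1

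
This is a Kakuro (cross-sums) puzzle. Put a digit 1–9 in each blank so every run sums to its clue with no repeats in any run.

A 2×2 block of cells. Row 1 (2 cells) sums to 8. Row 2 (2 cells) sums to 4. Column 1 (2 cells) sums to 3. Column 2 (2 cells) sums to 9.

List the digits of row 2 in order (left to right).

1, 3

4 in 2 cells must be {1,3}; 3 in 2 cells must be {1,2}.
The 4 across and the 3 down share only 1, so (2,1) = 1.
(2,2) = 4 − 1 = 3 completes the 4 across.
(1,1) = 3 − 1 = 2 completes the 3 down.
(1,2) = 8 − 2 = 6 completes the 8 across.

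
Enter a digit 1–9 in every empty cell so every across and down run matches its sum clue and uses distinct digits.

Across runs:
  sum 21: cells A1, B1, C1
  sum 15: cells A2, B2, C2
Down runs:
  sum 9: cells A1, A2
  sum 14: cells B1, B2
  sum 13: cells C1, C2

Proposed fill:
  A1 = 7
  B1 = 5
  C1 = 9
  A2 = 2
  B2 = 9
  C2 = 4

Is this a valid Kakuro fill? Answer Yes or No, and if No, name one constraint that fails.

Yes

Across: 7+5+9=21; 2+9+4=15. Down: 7+2=9; 5+9=14; 9+4=13. No digit repeats within any run.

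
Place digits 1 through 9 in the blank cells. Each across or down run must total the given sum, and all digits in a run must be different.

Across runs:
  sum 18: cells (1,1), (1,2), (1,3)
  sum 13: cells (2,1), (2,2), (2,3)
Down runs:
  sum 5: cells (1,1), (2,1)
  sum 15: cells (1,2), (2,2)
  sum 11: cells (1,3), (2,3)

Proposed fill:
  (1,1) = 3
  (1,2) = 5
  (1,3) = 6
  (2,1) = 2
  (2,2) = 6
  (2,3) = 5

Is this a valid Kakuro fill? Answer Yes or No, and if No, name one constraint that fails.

No — the down run (1,2)–(2,2) sums to 11, not 15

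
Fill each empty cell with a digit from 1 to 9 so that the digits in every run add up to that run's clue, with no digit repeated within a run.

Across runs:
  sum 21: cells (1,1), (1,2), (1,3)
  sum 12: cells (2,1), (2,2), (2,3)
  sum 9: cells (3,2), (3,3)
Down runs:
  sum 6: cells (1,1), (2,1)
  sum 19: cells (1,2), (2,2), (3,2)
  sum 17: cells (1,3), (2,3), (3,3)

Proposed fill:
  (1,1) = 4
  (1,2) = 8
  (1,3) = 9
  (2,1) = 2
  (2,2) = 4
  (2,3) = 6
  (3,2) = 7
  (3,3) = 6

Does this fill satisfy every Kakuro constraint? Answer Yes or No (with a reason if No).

No — the down run (1,3)–(3,3) sums to 21, not 17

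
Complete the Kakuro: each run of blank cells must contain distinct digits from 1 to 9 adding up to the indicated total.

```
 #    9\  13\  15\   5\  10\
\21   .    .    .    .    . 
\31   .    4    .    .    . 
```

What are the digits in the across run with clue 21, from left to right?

R1C2 = 13 − 4 = 9 completes the 13 down.
Given what's placed, R1C3 must be 6 to fit the 21 across and 15 down.
R2C3 = 15 − 6 = 9 completes the 15 down.
R2C4 = 3: the only remaining digit allowed by both the 31 across and the 5 down.
R1C4 = 5 − 3 = 2 completes the 5 down.
No cell is forced outright now. R2C1 can only be 7 or 8 (the digits allowed by both its 31 across and its 9 down). If R2C1 = 7: then R1C1 would have to be in {1,3} for the 21 across but in {2} for the 9 down — contradiction. So R2C1 = 8.
R1C1 = 9 − 8 = 1 completes the 9 down.
R1C5 = 21 − 18 = 3 completes the 21 across.

1 9 6 2 3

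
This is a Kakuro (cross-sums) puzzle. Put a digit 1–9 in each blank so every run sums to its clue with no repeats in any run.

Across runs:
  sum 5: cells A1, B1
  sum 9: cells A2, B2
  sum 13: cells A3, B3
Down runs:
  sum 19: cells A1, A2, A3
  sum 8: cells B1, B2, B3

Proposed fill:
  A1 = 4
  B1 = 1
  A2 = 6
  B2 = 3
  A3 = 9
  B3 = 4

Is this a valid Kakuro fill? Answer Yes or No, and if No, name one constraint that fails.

Across: 4+1=5; 6+3=9; 9+4=13. Down: 4+6+9=19; 1+3+4=8. No digit repeats within any run.

Yes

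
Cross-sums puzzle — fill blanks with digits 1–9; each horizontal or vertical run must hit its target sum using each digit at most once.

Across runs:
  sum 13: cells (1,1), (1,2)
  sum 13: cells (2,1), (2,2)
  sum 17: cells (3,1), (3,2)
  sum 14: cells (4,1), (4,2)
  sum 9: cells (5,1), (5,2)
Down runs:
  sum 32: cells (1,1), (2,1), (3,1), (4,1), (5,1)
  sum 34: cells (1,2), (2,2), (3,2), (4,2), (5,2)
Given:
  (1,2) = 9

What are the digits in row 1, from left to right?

4, 9

17 in 2 cells must be {8,9}; 34 in 5 cells must be {4,6,7,8,9}.
(1,1) = 13 − 9 = 4 completes the 13 across.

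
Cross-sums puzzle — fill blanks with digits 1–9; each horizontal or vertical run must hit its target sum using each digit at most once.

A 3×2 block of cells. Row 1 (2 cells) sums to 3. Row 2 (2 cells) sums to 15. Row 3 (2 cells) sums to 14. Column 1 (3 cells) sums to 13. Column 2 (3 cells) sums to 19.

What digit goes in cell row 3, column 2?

9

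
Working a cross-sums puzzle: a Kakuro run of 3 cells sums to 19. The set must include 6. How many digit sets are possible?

3 distinct digits from 1–9 sum between 6 and 24.
Keeping only sets containing 6.
Enumerating: {4,6,9}, {5,6,8}.

2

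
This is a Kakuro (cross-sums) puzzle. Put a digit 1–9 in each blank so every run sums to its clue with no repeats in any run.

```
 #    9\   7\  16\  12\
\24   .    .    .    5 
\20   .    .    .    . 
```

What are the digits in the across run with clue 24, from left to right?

16 in 2 cells must be {7,9}.
R2C4 = 12 − 5 = 7 completes the 12 down.
Given what's placed, R2C3 must be 9 to fit the 20 across and 16 down.
R1C3 = 16 − 9 = 7 completes the 16 down.
Nothing is forced directly, so branch on R1C2, whose candidates are 3 or 4. If R1C2 = 3: then R1C1 would have to be in {9} for the 24 across but in {1,2,3,4,5,6,7,8} for the 9 down — contradiction. So R1C2 = 4.
R1C1 = 24 − 16 = 8 completes the 24 across.
R2C1 = 9 − 8 = 1 completes the 9 down.
R2C2 = 20 − 17 = 3 completes the 20 across.

8 4 7 5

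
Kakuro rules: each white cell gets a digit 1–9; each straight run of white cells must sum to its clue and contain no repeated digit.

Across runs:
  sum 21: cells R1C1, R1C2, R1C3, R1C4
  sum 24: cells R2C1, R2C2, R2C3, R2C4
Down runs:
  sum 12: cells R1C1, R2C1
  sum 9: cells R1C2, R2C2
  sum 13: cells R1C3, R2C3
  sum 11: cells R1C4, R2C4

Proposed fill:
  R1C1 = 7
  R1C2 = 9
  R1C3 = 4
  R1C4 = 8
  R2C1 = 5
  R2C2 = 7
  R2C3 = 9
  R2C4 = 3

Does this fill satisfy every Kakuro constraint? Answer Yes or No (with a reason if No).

No — the across run R1C1–R1C4 sums to 28, not 21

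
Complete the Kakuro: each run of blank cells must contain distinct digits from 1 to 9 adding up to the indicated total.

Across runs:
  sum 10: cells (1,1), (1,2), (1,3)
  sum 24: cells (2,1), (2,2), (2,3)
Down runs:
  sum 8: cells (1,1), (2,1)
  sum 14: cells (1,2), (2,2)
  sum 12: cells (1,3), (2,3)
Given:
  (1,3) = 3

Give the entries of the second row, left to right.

24 in 3 cells must be {7,8,9}.
(2,1) = 7: only digit in both the 24-across and 8-down candidate sets.
(2,3) = 12 − 3 = 9 completes the 12 down.
(1,1) = 8 − 7 = 1 completes the 8 down.
(1,2) = 10 − 4 = 6 completes the 10 across.
(2,2) = 24 − 16 = 8 completes the 24 across.

7, 8, 9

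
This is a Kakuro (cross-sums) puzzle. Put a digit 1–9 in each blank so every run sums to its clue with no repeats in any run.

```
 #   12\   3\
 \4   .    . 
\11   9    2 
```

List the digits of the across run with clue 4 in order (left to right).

4 in 2 cells must be {1,3}; 3 in 2 cells must be {1,2}.
R1C1 = 12 − 9 = 3 completes the 12 down.
R1C2 = 4 − 3 = 1 completes the 4 across.

3, 1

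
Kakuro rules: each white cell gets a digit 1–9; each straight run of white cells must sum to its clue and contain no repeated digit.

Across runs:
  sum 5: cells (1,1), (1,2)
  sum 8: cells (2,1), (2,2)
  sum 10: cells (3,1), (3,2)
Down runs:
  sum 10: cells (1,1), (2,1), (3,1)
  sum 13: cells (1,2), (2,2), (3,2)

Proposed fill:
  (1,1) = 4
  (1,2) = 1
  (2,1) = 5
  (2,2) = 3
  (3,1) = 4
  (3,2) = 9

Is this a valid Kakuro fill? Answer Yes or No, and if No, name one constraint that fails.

No — the down run (1,1)–(3,1) sums to 13, not 10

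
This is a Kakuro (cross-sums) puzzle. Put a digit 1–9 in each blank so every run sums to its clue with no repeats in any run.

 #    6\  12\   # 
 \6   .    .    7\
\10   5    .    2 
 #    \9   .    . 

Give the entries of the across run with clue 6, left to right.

1, 5

R1C1 = 6 − 5 = 1 completes the 6 down.
R1C2 = 6 − 1 = 5 completes the 6 across.
R2C2 = 10 − 7 = 3 completes the 10 across.
R3C2 = 12 − 8 = 4 completes the 12 down.
R3C3 = 9 − 4 = 5 completes the 9 across.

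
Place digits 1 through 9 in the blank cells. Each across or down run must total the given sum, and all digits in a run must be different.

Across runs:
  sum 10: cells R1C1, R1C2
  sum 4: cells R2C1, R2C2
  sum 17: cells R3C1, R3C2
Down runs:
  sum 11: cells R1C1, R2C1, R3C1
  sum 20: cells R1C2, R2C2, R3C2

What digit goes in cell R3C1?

8

4 in 2 cells must be {1,3}; 17 in 2 cells must be {8,9}.
The 4 across and the 20 down share only 3, so R2C2 = 3.
The 17 across and the 11 down share only 8, so R3C1 = 8.
R3C2 = 17 − 8 = 9 completes the 17 across.
R1C2 = 20 − 12 = 8 completes the 20 down.
R2C1 = 4 − 3 = 1 completes the 4 across.
R1C1 = 10 − 8 = 2 completes the 10 across.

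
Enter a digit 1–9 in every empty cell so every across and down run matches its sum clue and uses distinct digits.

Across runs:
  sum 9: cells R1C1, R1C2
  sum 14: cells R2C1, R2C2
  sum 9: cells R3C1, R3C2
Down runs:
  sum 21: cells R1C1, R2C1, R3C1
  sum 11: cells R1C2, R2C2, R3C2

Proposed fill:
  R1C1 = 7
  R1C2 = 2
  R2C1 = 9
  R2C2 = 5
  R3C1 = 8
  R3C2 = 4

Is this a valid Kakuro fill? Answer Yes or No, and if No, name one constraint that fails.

No — the across run R3C1–R3C2 sums to 12, not 9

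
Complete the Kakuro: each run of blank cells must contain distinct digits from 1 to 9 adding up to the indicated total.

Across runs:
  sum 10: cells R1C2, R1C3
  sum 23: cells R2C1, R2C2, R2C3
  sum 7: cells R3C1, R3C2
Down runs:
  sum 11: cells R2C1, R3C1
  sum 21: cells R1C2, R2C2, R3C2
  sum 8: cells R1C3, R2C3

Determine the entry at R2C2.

9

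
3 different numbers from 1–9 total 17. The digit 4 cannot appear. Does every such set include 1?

No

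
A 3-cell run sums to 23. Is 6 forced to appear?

Yes

The only way to make 23 from 3 distinct digits is {6,8,9}, which contains 6.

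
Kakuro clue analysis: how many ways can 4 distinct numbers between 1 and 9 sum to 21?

11

4 distinct digits from 1–9 sum between 10 and 30.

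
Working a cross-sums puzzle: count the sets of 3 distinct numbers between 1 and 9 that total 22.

3 distinct digits from 1–9 sum between 6 and 24.
Enumerating: {5,8,9}, {6,7,9}.

2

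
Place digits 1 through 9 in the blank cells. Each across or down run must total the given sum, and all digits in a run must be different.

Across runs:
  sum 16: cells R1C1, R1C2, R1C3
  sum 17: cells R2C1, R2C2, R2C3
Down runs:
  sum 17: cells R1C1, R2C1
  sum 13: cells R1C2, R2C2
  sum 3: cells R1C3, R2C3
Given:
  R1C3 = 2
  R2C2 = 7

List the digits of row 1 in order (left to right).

8 6 2

17 in 2 cells must be {8,9}; 3 in 2 cells must be {1,2}.
R1C2 = 13 − 7 = 6 completes the 13 down.
R2C3 = 3 − 2 = 1 completes the 3 down.
R1C1 = 16 − 8 = 8 completes the 16 across.
R2C1 = 17 − 8 = 9 completes the 17 across.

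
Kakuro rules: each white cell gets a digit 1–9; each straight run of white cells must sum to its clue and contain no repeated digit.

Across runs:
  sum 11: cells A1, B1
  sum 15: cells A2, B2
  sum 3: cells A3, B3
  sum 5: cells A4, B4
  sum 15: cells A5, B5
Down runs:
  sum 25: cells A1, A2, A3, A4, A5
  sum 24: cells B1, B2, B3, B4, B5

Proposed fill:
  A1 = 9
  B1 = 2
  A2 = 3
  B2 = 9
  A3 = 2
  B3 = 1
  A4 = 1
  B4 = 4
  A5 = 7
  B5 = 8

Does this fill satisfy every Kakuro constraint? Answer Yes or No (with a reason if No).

No — the down run A1–A5 sums to 22, not 25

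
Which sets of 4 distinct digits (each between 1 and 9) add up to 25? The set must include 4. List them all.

{4,5,7,9}; {4,6,7,8}

4 distinct digits from 1–9 sum between 10 and 30.
Keeping only sets containing 4.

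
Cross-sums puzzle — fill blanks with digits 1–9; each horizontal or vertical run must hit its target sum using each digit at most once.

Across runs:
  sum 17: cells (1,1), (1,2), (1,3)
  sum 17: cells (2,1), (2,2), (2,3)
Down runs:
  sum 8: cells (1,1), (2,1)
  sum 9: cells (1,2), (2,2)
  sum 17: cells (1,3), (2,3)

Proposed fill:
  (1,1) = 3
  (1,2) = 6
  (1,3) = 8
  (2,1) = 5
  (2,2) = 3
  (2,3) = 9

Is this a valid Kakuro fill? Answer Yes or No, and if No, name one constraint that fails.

Across: 3+6+8=17; 5+3+9=17. Down: 3+5=8; 6+3=9; 8+9=17. No digit repeats within any run.

Yes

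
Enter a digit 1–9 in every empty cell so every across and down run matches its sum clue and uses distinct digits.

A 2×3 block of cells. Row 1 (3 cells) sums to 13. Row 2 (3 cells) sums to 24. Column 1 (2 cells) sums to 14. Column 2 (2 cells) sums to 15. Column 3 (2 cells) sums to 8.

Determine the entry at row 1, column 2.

7

24 in 3 cells must be {7,8,9}.
The 24 across and the 8 down share only 7, so (2,3) = 7.
(1,3) = 8 − 7 = 1 completes the 8 down.
Nothing is forced directly, so branch on (2,1), whose candidates are 8 or 9. If (2,1) = 8: then (1,1) would have to be in {3,4,5,7,8,9} for the 13 across but in {6} for the 14 down — contradiction. So (2,1) = 9.
(1,1) = 14 − 9 = 5 completes the 14 down.
(1,2) = 13 − 6 = 7 completes the 13 across.
(2,2) = 24 − 16 = 8 completes the 24 across.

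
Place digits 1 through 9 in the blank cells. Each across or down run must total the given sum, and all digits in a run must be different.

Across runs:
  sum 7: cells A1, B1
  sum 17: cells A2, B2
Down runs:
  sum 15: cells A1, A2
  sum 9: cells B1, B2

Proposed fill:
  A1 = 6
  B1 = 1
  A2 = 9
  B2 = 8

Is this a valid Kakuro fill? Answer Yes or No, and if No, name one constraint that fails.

Yes

Across: 6+1=7; 9+8=17. Down: 6+9=15; 1+8=9. No digit repeats within any run.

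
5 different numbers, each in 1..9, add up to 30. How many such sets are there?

5 distinct digits from 1–9 sum between 15 and 35.
Enumerating: {1,5,7,8,9}, {2,4,7,8,9}, {2,5,6,8,9}, {3,4,6,8,9}, {3,5,6,7,9}, {4,5,6,7,8}.

6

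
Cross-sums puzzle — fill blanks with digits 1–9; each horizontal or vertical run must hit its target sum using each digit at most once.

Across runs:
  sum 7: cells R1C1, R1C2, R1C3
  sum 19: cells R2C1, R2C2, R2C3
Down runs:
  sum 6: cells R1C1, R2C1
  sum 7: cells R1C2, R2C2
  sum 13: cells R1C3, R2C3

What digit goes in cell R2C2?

6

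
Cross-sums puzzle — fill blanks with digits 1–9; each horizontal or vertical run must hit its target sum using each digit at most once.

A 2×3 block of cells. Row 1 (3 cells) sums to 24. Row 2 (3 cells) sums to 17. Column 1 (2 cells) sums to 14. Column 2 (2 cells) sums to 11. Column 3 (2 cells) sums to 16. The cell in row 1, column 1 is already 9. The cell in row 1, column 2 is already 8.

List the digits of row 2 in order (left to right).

5 3 9

24 in 3 cells must be {7,8,9}; 16 in 2 cells must be {7,9}.
(1,3) = 24 − 17 = 7 completes the 24 across.
(2,1) = 14 − 9 = 5 completes the 14 down.
(2,2) = 11 − 8 = 3 completes the 11 down.
(2,3) = 17 − 8 = 9 completes the 17 across.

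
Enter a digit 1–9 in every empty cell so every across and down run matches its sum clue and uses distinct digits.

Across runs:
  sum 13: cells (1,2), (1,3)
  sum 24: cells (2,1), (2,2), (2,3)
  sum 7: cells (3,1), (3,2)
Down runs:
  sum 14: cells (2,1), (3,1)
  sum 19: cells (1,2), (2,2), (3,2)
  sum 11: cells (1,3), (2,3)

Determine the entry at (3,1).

24 in 3 cells must be {7,8,9}.
Nothing is forced directly, so branch on (2,1), whose candidates are 8 or 9. If (2,1) = 8: that forces (3,1) = 6, after which (3,2) would have to be in {1} for the 7 across but in {2,3,4,5,6,7,8,9} for the 19 down — contradiction. So (2,1) = 9.
(3,1) = 14 − 9 = 5 completes the 14 down.
(3,2) = 7 − 5 = 2 completes the 7 across.
(2,2) = 8: the only remaining digit allowed by both the 24 across and the 19 down.
(2,3) = 24 − 17 = 7 completes the 24 across.
(1,2) = 19 − 10 = 9 completes the 19 down.
(1,3) = 13 − 9 = 4 completes the 13 across.

5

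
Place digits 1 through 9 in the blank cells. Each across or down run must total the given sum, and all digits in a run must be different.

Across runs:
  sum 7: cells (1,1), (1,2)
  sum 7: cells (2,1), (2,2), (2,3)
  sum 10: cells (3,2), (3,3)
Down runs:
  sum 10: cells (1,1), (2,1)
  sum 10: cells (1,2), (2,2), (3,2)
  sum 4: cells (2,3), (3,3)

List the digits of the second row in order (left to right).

7 in 3 cells must be {1,2,4}; 4 in 2 cells must be {1,3}.
The 7 across and the 4 down share only 1, so (2,3) = 1.
(3,3) = 4 − 1 = 3 completes the 4 down.
(3,2) = 10 − 3 = 7 completes the 10 across.
(2,2) = 2: the only remaining digit allowed by both the 7 across and the 10 down.
(1,2) = 10 − 9 = 1 completes the 10 down.
(2,1) = 7 − 3 = 4 completes the 7 across.
(1,1) = 7 − 1 = 6 completes the 7 across.

4 2 1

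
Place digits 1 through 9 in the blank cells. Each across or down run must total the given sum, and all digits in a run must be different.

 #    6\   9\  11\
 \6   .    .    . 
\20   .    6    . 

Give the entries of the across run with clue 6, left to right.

6 in 3 cells must be {1,2,3}.
R1C2 = 9 − 6 = 3 completes the 9 down.
Given what's placed, R1C3 must be 2 to fit the 6 across and 11 down.
R2C1 = 5: the only remaining digit allowed by both the 20 across and the 6 down.
R2C3 = 20 − 11 = 9 completes the 20 across.
R1C1 = 6 − 5 = 1 completes the 6 across.

1, 3, 2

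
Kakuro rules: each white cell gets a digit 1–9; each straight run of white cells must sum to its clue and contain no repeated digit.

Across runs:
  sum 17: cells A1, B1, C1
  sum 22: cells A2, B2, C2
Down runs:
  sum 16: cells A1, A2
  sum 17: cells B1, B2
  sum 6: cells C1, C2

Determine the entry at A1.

7

16 in 2 cells must be {7,9}; 17 in 2 cells must be {8,9}.
The 22 across and the 6 down share only 5, so C2 = 5.
C1 = 6 − 5 = 1 completes the 6 down.
Given what's placed, A2 must be 9 to fit the 22 across and 16 down.
B2 = 22 − 14 = 8 completes the 22 across.
A1 = 16 − 9 = 7 completes the 16 down.
B1 = 17 − 8 = 9 completes the 17 across.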